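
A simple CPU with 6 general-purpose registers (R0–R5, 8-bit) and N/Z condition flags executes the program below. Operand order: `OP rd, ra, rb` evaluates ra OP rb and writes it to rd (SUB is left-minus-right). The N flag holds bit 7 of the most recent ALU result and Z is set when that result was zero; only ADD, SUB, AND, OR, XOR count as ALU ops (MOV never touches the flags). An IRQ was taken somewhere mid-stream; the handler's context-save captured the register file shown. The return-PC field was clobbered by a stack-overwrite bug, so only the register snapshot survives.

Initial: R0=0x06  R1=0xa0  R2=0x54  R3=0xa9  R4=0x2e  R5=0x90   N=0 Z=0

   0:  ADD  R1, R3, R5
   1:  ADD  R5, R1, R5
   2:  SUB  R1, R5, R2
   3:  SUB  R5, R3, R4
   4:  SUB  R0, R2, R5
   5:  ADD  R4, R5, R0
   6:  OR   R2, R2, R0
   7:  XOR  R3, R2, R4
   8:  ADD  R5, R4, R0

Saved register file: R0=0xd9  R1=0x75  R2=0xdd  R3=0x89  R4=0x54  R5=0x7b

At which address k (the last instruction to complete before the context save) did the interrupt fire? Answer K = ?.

after  0: R0=0x06 R1=0x39 R2=0x54 R3=0xa9 R4=0x2e R5=0x90  N=0 Z=0
after  1: R0=0x06 R1=0x39 R2=0x54 R3=0xa9 R4=0x2e R5=0xc9  N=1 Z=0
after  2: R0=0x06 R1=0x75 R2=0x54 R3=0xa9 R4=0x2e R5=0xc9  N=0 Z=0
after  3: R0=0x06 R1=0x75 R2=0x54 R3=0xa9 R4=0x2e R5=0x7b  N=0 Z=0
after  4: R0=0xd9 R1=0x75 R2=0x54 R3=0xa9 R4=0x2e R5=0x7b  N=1 Z=0
after  5: R0=0xd9 R1=0x75 R2=0x54 R3=0xa9 R4=0x54 R5=0x7b  N=0 Z=0
after  6: R0=0xd9 R1=0x75 R2=0xdd R3=0xa9 R4=0x54 R5=0x7b  N=1 Z=0
after  7: R0=0xd9 R1=0x75 R2=0xdd R3=0x89 R4=0x54 R5=0x7b  N=1 Z=0
-- IRQ taken; context saved, return-PC = 8 --

K = 7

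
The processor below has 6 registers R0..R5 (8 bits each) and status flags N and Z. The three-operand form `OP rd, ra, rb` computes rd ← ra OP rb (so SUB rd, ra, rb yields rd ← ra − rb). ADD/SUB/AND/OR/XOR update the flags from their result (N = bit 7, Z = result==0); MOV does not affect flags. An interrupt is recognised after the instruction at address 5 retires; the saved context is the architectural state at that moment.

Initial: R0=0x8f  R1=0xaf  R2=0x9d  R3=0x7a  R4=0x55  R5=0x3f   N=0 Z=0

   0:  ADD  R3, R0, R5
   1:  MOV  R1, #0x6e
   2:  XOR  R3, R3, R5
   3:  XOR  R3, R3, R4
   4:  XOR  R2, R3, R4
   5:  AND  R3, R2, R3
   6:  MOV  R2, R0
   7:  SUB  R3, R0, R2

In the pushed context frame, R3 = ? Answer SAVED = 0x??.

SAVED = 0xa0

after  0: R0=0x8f R1=0xaf R2=0x9d R3=0xce R4=0x55 R5=0x3f  N=1 Z=0
after  1: R0=0x8f R1=0x6e R2=0x9d R3=0xce R4=0x55 R5=0x3f  N=1 Z=0
after  2: R0=0x8f R1=0x6e R2=0x9d R3=0xf1 R4=0x55 R5=0x3f  N=1 Z=0
after  3: R0=0x8f R1=0x6e R2=0x9d R3=0xa4 R4=0x55 R5=0x3f  N=1 Z=0
after  4: R0=0x8f R1=0x6e R2=0xf1 R3=0xa4 R4=0x55 R5=0x3f  N=1 Z=0
after  5: R0=0x8f R1=0x6e R2=0xf1 R3=0xa0 R4=0x55 R5=0x3f  N=1 Z=0
-- IRQ taken; context saved, return-PC = 6 --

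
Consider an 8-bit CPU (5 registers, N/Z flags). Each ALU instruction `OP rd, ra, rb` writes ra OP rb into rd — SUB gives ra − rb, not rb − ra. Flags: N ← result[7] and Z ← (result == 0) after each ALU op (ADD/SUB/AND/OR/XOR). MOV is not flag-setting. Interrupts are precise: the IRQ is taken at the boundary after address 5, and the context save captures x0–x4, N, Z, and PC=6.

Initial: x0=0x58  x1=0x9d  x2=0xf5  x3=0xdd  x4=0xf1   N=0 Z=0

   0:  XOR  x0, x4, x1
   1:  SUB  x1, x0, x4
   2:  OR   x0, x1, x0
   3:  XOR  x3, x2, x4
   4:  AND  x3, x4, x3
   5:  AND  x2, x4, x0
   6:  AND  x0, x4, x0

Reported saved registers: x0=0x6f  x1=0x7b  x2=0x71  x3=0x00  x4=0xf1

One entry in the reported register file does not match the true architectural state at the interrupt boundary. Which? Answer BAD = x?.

after  0: x0=0x6c x1=0x9d x2=0xf5 x3=0xdd x4=0xf1  N=0 Z=0
after  1: x0=0x6c x1=0x7b x2=0xf5 x3=0xdd x4=0xf1  N=0 Z=0
after  2: x0=0x7f x1=0x7b x2=0xf5 x3=0xdd x4=0xf1  N=0 Z=0
after  3: x0=0x7f x1=0x7b x2=0xf5 x3=0x04 x4=0xf1  N=0 Z=0
after  4: x0=0x7f x1=0x7b x2=0xf5 x3=0x00 x4=0xf1  N=0 Z=1
after  5: x0=0x7f x1=0x7b x2=0x71 x3=0x00 x4=0xf1  N=0 Z=0
-- IRQ taken; context saved, return-PC = 6 --
mismatch: x0: reported 0x6f vs actual 0x7f

BAD = x0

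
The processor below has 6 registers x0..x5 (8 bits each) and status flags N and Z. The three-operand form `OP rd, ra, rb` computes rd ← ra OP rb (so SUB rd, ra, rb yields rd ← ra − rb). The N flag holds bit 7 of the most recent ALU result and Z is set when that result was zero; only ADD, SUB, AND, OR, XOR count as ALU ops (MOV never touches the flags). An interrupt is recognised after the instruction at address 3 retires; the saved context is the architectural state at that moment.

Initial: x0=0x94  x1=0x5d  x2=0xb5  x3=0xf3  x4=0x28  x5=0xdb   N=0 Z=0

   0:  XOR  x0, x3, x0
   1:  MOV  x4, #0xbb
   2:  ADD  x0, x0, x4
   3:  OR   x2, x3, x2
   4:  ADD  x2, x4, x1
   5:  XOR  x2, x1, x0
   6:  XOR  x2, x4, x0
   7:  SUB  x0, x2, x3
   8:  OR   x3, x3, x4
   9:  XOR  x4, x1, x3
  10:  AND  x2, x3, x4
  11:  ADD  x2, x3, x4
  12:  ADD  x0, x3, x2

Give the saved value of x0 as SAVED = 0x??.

SAVED = 0x22

after  0: x0=0x67 x1=0x5d x2=0xb5 x3=0xf3 x4=0x28 x5=0xdb  N=0 Z=0
after  1: x0=0x67 x1=0x5d x2=0xb5 x3=0xf3 x4=0xbb x5=0xdb  N=0 Z=0
after  2: x0=0x22 x1=0x5d x2=0xb5 x3=0xf3 x4=0xbb x5=0xdb  N=0 Z=0
after  3: x0=0x22 x1=0x5d x2=0xf7 x3=0xf3 x4=0xbb x5=0xdb  N=1 Z=0
-- IRQ taken; context saved, return-PC = 4 --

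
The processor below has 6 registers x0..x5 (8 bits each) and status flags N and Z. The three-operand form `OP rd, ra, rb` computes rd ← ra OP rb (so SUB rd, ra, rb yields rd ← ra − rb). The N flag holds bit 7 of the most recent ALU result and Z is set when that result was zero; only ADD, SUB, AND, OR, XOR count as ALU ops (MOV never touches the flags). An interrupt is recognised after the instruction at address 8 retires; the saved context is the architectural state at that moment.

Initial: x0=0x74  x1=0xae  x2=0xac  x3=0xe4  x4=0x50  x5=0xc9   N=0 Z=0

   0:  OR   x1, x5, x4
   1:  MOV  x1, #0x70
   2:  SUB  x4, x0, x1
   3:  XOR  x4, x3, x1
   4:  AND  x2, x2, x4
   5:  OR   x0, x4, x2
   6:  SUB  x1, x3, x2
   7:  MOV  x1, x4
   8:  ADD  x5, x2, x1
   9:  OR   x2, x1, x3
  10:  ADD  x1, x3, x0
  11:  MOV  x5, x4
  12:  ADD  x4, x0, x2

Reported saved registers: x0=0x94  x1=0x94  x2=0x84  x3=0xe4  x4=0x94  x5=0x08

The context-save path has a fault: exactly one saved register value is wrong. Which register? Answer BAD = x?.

after  0: x0=0x74 x1=0xd9 x2=0xac x3=0xe4 x4=0x50 x5=0xc9  N=1 Z=0
after  1: x0=0x74 x1=0x70 x2=0xac x3=0xe4 x4=0x50 x5=0xc9  N=1 Z=0
after  2: x0=0x74 x1=0x70 x2=0xac x3=0xe4 x4=0x04 x5=0xc9  N=0 Z=0
after  3: x0=0x74 x1=0x70 x2=0xac x3=0xe4 x4=0x94 x5=0xc9  N=1 Z=0
after  4: x0=0x74 x1=0x70 x2=0x84 x3=0xe4 x4=0x94 x5=0xc9  N=1 Z=0
after  5: x0=0x94 x1=0x70 x2=0x84 x3=0xe4 x4=0x94 x5=0xc9  N=1 Z=0
after  6: x0=0x94 x1=0x60 x2=0x84 x3=0xe4 x4=0x94 x5=0xc9  N=0 Z=0
after  7: x0=0x94 x1=0x94 x2=0x84 x3=0xe4 x4=0x94 x5=0xc9  N=0 Z=0
after  8: x0=0x94 x1=0x94 x2=0x84 x3=0xe4 x4=0x94 x5=0x18  N=0 Z=0
-- IRQ taken; context saved, return-PC = 9 --
mismatch: x5: reported 0x08 vs actual 0x18

BAD = x5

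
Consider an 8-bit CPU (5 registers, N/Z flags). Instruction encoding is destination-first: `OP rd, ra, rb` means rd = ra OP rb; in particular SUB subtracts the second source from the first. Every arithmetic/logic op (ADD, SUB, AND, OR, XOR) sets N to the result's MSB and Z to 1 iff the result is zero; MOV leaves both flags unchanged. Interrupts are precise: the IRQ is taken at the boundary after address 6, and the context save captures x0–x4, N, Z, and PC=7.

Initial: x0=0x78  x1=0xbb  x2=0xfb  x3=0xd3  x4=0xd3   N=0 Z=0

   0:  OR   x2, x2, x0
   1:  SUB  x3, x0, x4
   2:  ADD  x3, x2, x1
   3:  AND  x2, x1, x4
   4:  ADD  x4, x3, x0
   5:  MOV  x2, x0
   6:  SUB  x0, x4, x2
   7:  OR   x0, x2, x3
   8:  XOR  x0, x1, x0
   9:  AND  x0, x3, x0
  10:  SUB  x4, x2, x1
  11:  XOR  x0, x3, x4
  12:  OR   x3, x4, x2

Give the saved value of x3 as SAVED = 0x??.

after  0: x0=0x78 x1=0xbb x2=0xfb x3=0xd3 x4=0xd3  N=1 Z=0
after  1: x0=0x78 x1=0xbb x2=0xfb x3=0xa5 x4=0xd3  N=1 Z=0
after  2: x0=0x78 x1=0xbb x2=0xfb x3=0xb6 x4=0xd3  N=1 Z=0
after  3: x0=0x78 x1=0xbb x2=0x93 x3=0xb6 x4=0xd3  N=1 Z=0
after  4: x0=0x78 x1=0xbb x2=0x93 x3=0xb6 x4=0x2e  N=0 Z=0
after  5: x0=0x78 x1=0xbb x2=0x78 x3=0xb6 x4=0x2e  N=0 Z=0
after  6: x0=0xb6 x1=0xbb x2=0x78 x3=0xb6 x4=0x2e  N=1 Z=0
-- IRQ taken; context saved, return-PC = 7 --

SAVED = 0xb6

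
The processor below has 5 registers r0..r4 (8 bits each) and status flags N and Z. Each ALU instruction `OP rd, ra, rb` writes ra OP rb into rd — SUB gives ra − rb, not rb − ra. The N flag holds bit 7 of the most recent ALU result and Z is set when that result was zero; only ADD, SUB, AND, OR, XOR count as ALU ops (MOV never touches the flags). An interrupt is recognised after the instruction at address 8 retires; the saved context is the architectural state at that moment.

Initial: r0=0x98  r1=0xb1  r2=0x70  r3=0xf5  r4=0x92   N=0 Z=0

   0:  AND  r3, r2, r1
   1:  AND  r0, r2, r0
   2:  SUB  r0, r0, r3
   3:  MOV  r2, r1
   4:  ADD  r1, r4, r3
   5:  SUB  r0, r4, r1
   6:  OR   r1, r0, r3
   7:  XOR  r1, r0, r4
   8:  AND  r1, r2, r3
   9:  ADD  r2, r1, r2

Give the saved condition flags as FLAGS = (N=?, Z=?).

after  0: r0=0x98 r1=0xb1 r2=0x70 r3=0x30 r4=0x92  N=0 Z=0
after  1: r0=0x10 r1=0xb1 r2=0x70 r3=0x30 r4=0x92  N=0 Z=0
after  2: r0=0xe0 r1=0xb1 r2=0x70 r3=0x30 r4=0x92  N=1 Z=0
after  3: r0=0xe0 r1=0xb1 r2=0xb1 r3=0x30 r4=0x92  N=1 Z=0
after  4: r0=0xe0 r1=0xc2 r2=0xb1 r3=0x30 r4=0x92  N=1 Z=0
after  5: r0=0xd0 r1=0xc2 r2=0xb1 r3=0x30 r4=0x92  N=1 Z=0
after  6: r0=0xd0 r1=0xf0 r2=0xb1 r3=0x30 r4=0x92  N=1 Z=0
after  7: r0=0xd0 r1=0x42 r2=0xb1 r3=0x30 r4=0x92  N=0 Z=0
after  8: r0=0xd0 r1=0x30 r2=0xb1 r3=0x30 r4=0x92  N=0 Z=0
-- IRQ taken; context saved, return-PC = 9 --

FLAGS = (N=0, Z=0)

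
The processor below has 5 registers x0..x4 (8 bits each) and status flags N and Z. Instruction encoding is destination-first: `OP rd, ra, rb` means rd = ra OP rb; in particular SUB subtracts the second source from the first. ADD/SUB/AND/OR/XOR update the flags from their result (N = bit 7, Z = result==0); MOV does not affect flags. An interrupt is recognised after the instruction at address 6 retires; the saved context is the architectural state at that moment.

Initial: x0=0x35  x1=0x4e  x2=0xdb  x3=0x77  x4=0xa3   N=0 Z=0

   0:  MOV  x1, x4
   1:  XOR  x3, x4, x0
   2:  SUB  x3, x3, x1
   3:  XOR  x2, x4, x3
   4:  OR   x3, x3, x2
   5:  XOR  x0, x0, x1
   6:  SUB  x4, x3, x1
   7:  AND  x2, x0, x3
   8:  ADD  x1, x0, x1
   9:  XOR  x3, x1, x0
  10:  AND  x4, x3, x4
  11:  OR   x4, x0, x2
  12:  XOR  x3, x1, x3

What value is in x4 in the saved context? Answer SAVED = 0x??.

SAVED = 0x50

after  0: x0=0x35 x1=0xa3 x2=0xdb x3=0x77 x4=0xa3  N=0 Z=0
after  1: x0=0x35 x1=0xa3 x2=0xdb x3=0x96 x4=0xa3  N=1 Z=0
after  2: x0=0x35 x1=0xa3 x2=0xdb x3=0xf3 x4=0xa3  N=1 Z=0
after  3: x0=0x35 x1=0xa3 x2=0x50 x3=0xf3 x4=0xa3  N=0 Z=0
after  4: x0=0x35 x1=0xa3 x2=0x50 x3=0xf3 x4=0xa3  N=1 Z=0
after  5: x0=0x96 x1=0xa3 x2=0x50 x3=0xf3 x4=0xa3  N=1 Z=0
after  6: x0=0x96 x1=0xa3 x2=0x50 x3=0xf3 x4=0x50  N=0 Z=0
-- IRQ taken; context saved, return-PC = 7 --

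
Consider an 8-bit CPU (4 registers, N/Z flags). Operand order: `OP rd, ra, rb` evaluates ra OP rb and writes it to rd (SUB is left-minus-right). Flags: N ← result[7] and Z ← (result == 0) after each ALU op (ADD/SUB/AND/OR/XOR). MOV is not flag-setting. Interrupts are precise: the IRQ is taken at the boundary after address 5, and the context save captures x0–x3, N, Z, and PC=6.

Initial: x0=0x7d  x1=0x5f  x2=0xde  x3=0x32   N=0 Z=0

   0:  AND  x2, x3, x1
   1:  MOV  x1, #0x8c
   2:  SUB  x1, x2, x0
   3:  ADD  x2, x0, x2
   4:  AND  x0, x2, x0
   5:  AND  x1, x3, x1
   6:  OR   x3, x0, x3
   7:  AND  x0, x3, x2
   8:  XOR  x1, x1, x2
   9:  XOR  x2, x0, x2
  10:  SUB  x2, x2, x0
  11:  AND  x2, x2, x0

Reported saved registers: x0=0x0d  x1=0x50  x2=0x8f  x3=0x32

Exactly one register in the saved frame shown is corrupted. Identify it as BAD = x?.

after  0: x0=0x7d x1=0x5f x2=0x12 x3=0x32  N=0 Z=0
after  1: x0=0x7d x1=0x8c x2=0x12 x3=0x32  N=0 Z=0
after  2: x0=0x7d x1=0x95 x2=0x12 x3=0x32  N=1 Z=0
after  3: x0=0x7d x1=0x95 x2=0x8f x3=0x32  N=1 Z=0
after  4: x0=0x0d x1=0x95 x2=0x8f x3=0x32  N=0 Z=0
after  5: x0=0x0d x1=0x10 x2=0x8f x3=0x32  N=0 Z=0
-- IRQ taken; context saved, return-PC = 6 --
mismatch: x1: reported 0x50 vs actual 0x10

BAD = x1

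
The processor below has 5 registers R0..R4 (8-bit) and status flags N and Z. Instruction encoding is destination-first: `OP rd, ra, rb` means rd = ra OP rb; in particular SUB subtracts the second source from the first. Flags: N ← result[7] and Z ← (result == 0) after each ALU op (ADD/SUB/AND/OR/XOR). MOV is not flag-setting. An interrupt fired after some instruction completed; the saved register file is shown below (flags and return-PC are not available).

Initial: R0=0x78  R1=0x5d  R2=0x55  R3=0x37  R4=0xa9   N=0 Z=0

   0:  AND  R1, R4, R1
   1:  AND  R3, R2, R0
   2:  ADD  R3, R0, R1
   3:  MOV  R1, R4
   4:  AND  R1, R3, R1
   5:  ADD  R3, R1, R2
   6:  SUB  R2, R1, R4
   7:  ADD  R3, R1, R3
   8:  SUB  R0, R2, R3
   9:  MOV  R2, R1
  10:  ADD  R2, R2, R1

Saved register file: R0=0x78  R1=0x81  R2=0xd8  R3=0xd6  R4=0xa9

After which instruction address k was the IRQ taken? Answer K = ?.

after  0: R0=0x78 R1=0x09 R2=0x55 R3=0x37 R4=0xa9  N=0 Z=0
after  1: R0=0x78 R1=0x09 R2=0x55 R3=0x50 R4=0xa9  N=0 Z=0
after  2: R0=0x78 R1=0x09 R2=0x55 R3=0x81 R4=0xa9  N=1 Z=0
after  3: R0=0x78 R1=0xa9 R2=0x55 R3=0x81 R4=0xa9  N=1 Z=0
after  4: R0=0x78 R1=0x81 R2=0x55 R3=0x81 R4=0xa9  N=1 Z=0
after  5: R0=0x78 R1=0x81 R2=0x55 R3=0xd6 R4=0xa9  N=1 Z=0
after  6: R0=0x78 R1=0x81 R2=0xd8 R3=0xd6 R4=0xa9  N=1 Z=0
-- IRQ taken; context saved, return-PC = 7 --

K = 6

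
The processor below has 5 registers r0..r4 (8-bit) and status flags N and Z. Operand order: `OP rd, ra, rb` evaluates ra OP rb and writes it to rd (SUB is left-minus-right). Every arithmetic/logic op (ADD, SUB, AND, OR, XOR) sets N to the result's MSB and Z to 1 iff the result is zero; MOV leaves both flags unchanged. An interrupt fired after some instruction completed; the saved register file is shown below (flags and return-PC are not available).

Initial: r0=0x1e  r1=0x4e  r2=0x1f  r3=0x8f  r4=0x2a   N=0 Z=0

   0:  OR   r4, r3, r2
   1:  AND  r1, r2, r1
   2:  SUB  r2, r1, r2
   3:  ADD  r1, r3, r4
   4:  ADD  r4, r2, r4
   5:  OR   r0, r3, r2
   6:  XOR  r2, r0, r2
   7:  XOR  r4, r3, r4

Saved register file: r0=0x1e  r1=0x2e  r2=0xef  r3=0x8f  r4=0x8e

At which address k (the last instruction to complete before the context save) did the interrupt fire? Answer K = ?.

after  0: r0=0x1e r1=0x4e r2=0x1f r3=0x8f r4=0x9f  N=1 Z=0
after  1: r0=0x1e r1=0x0e r2=0x1f r3=0x8f r4=0x9f  N=0 Z=0
after  2: r0=0x1e r1=0x0e r2=0xef r3=0x8f r4=0x9f  N=1 Z=0
after  3: r0=0x1e r1=0x2e r2=0xef r3=0x8f r4=0x9f  N=0 Z=0
after  4: r0=0x1e r1=0x2e r2=0xef r3=0x8f r4=0x8e  N=1 Z=0
-- IRQ taken; context saved, return-PC = 5 --

K = 4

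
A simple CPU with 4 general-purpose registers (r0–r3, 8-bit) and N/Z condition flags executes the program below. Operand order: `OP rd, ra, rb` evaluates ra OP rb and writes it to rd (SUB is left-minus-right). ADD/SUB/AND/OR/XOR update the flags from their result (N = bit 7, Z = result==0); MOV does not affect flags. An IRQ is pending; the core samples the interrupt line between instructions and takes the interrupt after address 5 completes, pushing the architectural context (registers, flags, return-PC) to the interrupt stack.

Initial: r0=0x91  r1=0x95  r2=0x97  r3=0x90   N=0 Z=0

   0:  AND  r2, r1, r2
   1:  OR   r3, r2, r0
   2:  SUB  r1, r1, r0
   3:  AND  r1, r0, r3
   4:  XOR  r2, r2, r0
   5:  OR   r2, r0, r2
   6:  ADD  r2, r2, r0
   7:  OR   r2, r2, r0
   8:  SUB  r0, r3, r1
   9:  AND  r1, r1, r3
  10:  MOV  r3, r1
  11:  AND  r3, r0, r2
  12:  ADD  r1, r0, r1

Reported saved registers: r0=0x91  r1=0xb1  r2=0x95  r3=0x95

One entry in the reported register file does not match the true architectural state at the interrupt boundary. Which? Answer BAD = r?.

after  0: r0=0x91 r1=0x95 r2=0x95 r3=0x90  N=1 Z=0
after  1: r0=0x91 r1=0x95 r2=0x95 r3=0x95  N=1 Z=0
after  2: r0=0x91 r1=0x04 r2=0x95 r3=0x95  N=0 Z=0
after  3: r0=0x91 r1=0x91 r2=0x95 r3=0x95  N=1 Z=0
after  4: r0=0x91 r1=0x91 r2=0x04 r3=0x95  N=0 Z=0
after  5: r0=0x91 r1=0x91 r2=0x95 r3=0x95  N=1 Z=0
-- IRQ taken; context saved, return-PC = 6 --
mismatch: r1: reported 0xb1 vs actual 0x91

BAD = r1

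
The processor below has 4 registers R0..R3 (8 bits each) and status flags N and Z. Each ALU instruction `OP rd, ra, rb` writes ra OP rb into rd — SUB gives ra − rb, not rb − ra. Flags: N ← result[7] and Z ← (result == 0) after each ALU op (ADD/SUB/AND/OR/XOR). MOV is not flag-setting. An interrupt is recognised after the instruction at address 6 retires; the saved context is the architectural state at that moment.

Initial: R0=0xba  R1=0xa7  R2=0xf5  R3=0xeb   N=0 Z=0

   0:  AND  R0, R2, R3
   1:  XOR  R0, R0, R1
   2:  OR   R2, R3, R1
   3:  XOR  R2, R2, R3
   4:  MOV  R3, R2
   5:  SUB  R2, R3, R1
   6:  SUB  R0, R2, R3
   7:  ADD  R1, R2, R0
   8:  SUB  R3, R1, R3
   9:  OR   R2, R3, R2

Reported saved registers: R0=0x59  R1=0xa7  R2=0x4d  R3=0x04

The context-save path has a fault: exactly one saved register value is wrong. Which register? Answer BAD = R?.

BAD = R2

after  0: R0=0xe1 R1=0xa7 R2=0xf5 R3=0xeb  N=1 Z=0
after  1: R0=0x46 R1=0xa7 R2=0xf5 R3=0xeb  N=0 Z=0
after  2: R0=0x46 R1=0xa7 R2=0xef R3=0xeb  N=1 Z=0
after  3: R0=0x46 R1=0xa7 R2=0x04 R3=0xeb  N=0 Z=0
after  4: R0=0x46 R1=0xa7 R2=0x04 R3=0x04  N=0 Z=0
after  5: R0=0x46 R1=0xa7 R2=0x5d R3=0x04  N=0 Z=0
after  6: R0=0x59 R1=0xa7 R2=0x5d R3=0x04  N=0 Z=0
-- IRQ taken; context saved, return-PC = 7 --
mismatch: R2: reported 0x4d vs actual 0x5d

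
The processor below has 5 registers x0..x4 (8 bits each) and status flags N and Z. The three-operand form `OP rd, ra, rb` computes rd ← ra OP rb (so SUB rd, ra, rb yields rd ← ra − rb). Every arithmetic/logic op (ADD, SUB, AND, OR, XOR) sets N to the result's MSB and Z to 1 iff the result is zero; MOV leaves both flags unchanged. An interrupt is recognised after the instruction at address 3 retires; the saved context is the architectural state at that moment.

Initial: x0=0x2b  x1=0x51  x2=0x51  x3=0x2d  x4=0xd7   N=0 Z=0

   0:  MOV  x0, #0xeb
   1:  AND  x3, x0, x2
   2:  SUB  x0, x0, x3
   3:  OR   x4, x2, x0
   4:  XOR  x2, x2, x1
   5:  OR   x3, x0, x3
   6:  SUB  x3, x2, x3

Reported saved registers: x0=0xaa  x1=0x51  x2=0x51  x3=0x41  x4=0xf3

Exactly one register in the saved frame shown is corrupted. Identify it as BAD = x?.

BAD = x4

after  0: x0=0xeb x1=0x51 x2=0x51 x3=0x2d x4=0xd7  N=0 Z=0
after  1: x0=0xeb x1=0x51 x2=0x51 x3=0x41 x4=0xd7  N=0 Z=0
after  2: x0=0xaa x1=0x51 x2=0x51 x3=0x41 x4=0xd7  N=1 Z=0
after  3: x0=0xaa x1=0x51 x2=0x51 x3=0x41 x4=0xfb  N=1 Z=0
-- IRQ taken; context saved, return-PC = 4 --
mismatch: x4: reported 0xf3 vs actual 0xfb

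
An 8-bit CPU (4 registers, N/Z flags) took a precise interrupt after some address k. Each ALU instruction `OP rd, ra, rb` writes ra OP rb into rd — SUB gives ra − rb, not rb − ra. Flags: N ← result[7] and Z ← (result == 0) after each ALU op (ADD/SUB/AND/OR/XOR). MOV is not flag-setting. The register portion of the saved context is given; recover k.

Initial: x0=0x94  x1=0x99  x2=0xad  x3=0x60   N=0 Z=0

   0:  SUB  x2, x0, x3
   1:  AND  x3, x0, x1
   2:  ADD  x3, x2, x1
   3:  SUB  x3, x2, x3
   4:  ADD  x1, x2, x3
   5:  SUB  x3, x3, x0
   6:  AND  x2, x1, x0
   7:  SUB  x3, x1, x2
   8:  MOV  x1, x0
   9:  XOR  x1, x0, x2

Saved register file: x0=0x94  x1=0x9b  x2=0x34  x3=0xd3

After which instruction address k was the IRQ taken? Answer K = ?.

after  0: x0=0x94 x1=0x99 x2=0x34 x3=0x60  N=0 Z=0
after  1: x0=0x94 x1=0x99 x2=0x34 x3=0x90  N=1 Z=0
after  2: x0=0x94 x1=0x99 x2=0x34 x3=0xcd  N=1 Z=0
after  3: x0=0x94 x1=0x99 x2=0x34 x3=0x67  N=0 Z=0
after  4: x0=0x94 x1=0x9b x2=0x34 x3=0x67  N=1 Z=0
after  5: x0=0x94 x1=0x9b x2=0x34 x3=0xd3  N=1 Z=0
-- IRQ taken; context saved, return-PC = 6 --

K = 5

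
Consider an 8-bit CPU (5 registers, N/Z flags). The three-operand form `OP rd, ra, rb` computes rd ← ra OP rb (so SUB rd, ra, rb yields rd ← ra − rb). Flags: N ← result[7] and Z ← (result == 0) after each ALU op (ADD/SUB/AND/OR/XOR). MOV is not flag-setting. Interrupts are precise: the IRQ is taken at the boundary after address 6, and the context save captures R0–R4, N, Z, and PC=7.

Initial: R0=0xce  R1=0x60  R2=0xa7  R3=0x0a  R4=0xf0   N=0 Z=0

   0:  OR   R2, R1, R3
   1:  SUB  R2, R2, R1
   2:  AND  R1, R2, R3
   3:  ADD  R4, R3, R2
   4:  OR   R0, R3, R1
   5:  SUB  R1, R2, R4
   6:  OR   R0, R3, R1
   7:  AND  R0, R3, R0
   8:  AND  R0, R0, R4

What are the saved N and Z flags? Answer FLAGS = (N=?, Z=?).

after  0: R0=0xce R1=0x60 R2=0x6a R3=0x0a R4=0xf0  N=0 Z=0
after  1: R0=0xce R1=0x60 R2=0x0a R3=0x0a R4=0xf0  N=0 Z=0
after  2: R0=0xce R1=0x0a R2=0x0a R3=0x0a R4=0xf0  N=0 Z=0
after  3: R0=0xce R1=0x0a R2=0x0a R3=0x0a R4=0x14  N=0 Z=0
after  4: R0=0x0a R1=0x0a R2=0x0a R3=0x0a R4=0x14  N=0 Z=0
after  5: R0=0x0a R1=0xf6 R2=0x0a R3=0x0a R4=0x14  N=1 Z=0
after  6: R0=0xfe R1=0xf6 R2=0x0a R3=0x0a R4=0x14  N=1 Z=0
-- IRQ taken; context saved, return-PC = 7 --

FLAGS = (N=1, Z=0)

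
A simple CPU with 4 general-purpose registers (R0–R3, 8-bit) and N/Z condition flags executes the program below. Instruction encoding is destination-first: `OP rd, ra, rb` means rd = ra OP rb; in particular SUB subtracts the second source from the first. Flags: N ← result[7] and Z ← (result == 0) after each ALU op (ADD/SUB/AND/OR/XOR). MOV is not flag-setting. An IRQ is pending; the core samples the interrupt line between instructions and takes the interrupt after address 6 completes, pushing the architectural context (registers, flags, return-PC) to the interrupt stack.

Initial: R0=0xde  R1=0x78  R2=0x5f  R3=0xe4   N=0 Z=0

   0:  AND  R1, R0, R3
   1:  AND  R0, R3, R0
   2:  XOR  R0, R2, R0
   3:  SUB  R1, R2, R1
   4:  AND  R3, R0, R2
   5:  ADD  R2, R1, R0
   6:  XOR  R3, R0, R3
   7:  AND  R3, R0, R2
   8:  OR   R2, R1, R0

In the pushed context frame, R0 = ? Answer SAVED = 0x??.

SAVED = 0x9b

after  0: R0=0xde R1=0xc4 R2=0x5f R3=0xe4  N=1 Z=0
after  1: R0=0xc4 R1=0xc4 R2=0x5f R3=0xe4  N=1 Z=0
after  2: R0=0x9b R1=0xc4 R2=0x5f R3=0xe4  N=1 Z=0
after  3: R0=0x9b R1=0x9b R2=0x5f R3=0xe4  N=1 Z=0
after  4: R0=0x9b R1=0x9b R2=0x5f R3=0x1b  N=0 Z=0
after  5: R0=0x9b R1=0x9b R2=0x36 R3=0x1b  N=0 Z=0
after  6: R0=0x9b R1=0x9b R2=0x36 R3=0x80  N=1 Z=0
-- IRQ taken; context saved, return-PC = 7 --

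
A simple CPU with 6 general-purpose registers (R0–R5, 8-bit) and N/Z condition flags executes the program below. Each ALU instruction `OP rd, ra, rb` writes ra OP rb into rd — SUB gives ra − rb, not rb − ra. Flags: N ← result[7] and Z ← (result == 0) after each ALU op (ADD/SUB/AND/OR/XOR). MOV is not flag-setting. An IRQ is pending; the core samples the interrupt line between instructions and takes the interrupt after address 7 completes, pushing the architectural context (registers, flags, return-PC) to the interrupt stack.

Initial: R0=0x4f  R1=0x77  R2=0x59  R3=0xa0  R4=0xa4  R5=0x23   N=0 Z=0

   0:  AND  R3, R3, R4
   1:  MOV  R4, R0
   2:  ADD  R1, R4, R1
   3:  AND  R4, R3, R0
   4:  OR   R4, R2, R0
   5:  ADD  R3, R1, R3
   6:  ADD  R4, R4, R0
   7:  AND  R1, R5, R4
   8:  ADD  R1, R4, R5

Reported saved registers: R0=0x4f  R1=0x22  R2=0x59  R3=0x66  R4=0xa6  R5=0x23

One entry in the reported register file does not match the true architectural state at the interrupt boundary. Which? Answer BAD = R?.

after  0: R0=0x4f R1=0x77 R2=0x59 R3=0xa0 R4=0xa4 R5=0x23  N=1 Z=0
after  1: R0=0x4f R1=0x77 R2=0x59 R3=0xa0 R4=0x4f R5=0x23  N=1 Z=0
after  2: R0=0x4f R1=0xc6 R2=0x59 R3=0xa0 R4=0x4f R5=0x23  N=1 Z=0
after  3: R0=0x4f R1=0xc6 R2=0x59 R3=0xa0 R4=0x00 R5=0x23  N=0 Z=1
after  4: R0=0x4f R1=0xc6 R2=0x59 R3=0xa0 R4=0x5f R5=0x23  N=0 Z=0
after  5: R0=0x4f R1=0xc6 R2=0x59 R3=0x66 R4=0x5f R5=0x23  N=0 Z=0
after  6: R0=0x4f R1=0xc6 R2=0x59 R3=0x66 R4=0xae R5=0x23  N=1 Z=0
after  7: R0=0x4f R1=0x22 R2=0x59 R3=0x66 R4=0xae R5=0x23  N=0 Z=0
-- IRQ taken; context saved, return-PC = 8 --
mismatch: R4: reported 0xa6 vs actual 0xae

BAD = R4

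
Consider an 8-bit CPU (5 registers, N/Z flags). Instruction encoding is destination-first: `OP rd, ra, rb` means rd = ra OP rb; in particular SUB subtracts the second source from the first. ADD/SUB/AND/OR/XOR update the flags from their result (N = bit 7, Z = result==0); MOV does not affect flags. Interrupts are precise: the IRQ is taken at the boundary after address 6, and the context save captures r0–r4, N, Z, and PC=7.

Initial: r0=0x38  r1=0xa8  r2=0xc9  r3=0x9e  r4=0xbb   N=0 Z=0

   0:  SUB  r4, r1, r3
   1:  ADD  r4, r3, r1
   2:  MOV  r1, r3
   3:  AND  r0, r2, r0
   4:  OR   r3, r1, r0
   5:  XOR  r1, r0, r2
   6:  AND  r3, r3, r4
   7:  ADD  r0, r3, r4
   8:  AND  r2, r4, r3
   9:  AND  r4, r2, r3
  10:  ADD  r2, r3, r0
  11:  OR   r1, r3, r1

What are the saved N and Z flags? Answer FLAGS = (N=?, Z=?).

after  0: r0=0x38 r1=0xa8 r2=0xc9 r3=0x9e r4=0x0a  N=0 Z=0
after  1: r0=0x38 r1=0xa8 r2=0xc9 r3=0x9e r4=0x46  N=0 Z=0
after  2: r0=0x38 r1=0x9e r2=0xc9 r3=0x9e r4=0x46  N=0 Z=0
after  3: r0=0x08 r1=0x9e r2=0xc9 r3=0x9e r4=0x46  N=0 Z=0
after  4: r0=0x08 r1=0x9e r2=0xc9 r3=0x9e r4=0x46  N=1 Z=0
after  5: r0=0x08 r1=0xc1 r2=0xc9 r3=0x9e r4=0x46  N=1 Z=0
after  6: r0=0x08 r1=0xc1 r2=0xc9 r3=0x06 r4=0x46  N=0 Z=0
-- IRQ taken; context saved, return-PC = 7 --

FLAGS = (N=0, Z=0)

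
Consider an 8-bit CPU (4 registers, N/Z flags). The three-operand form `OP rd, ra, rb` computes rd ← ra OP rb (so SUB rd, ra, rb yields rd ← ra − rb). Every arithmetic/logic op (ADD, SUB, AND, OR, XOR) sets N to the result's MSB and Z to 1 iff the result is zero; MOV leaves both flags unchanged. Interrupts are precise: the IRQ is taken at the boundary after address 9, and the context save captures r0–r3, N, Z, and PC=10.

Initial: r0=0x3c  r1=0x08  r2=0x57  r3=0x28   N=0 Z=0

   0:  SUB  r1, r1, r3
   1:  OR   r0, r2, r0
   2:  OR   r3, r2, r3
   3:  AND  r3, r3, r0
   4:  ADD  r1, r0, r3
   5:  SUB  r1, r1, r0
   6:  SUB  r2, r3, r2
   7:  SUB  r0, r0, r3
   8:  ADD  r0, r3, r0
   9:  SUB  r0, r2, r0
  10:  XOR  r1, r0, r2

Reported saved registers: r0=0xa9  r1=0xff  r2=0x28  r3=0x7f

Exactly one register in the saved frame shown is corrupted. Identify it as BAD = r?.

after  0: r0=0x3c r1=0xe0 r2=0x57 r3=0x28  N=1 Z=0
after  1: r0=0x7f r1=0xe0 r2=0x57 r3=0x28  N=0 Z=0
after  2: r0=0x7f r1=0xe0 r2=0x57 r3=0x7f  N=0 Z=0
after  3: r0=0x7f r1=0xe0 r2=0x57 r3=0x7f  N=0 Z=0
after  4: r0=0x7f r1=0xfe r2=0x57 r3=0x7f  N=1 Z=0
after  5: r0=0x7f r1=0x7f r2=0x57 r3=0x7f  N=0 Z=0
after  6: r0=0x7f r1=0x7f r2=0x28 r3=0x7f  N=0 Z=0
after  7: r0=0x00 r1=0x7f r2=0x28 r3=0x7f  N=0 Z=1
after  8: r0=0x7f r1=0x7f r2=0x28 r3=0x7f  N=0 Z=0
after  9: r0=0xa9 r1=0x7f r2=0x28 r3=0x7f  N=1 Z=0
-- IRQ taken; context saved, return-PC = 10 --
mismatch: r1: reported 0xff vs actual 0x7f

BAD = r1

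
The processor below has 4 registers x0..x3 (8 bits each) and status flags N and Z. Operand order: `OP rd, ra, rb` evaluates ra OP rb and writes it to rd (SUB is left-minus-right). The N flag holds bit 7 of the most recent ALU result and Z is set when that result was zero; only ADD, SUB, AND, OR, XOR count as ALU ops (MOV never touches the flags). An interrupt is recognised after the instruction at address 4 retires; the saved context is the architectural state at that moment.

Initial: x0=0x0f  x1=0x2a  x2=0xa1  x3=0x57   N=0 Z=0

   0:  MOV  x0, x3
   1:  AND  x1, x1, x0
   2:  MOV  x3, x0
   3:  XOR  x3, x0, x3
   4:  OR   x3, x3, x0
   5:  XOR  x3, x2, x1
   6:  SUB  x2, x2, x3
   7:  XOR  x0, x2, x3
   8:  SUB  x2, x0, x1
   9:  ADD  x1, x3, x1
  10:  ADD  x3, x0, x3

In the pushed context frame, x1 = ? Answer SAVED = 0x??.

after  0: x0=0x57 x1=0x2a x2=0xa1 x3=0x57  N=0 Z=0
after  1: x0=0x57 x1=0x02 x2=0xa1 x3=0x57  N=0 Z=0
after  2: x0=0x57 x1=0x02 x2=0xa1 x3=0x57  N=0 Z=0
after  3: x0=0x57 x1=0x02 x2=0xa1 x3=0x00  N=0 Z=1
after  4: x0=0x57 x1=0x02 x2=0xa1 x3=0x57  N=0 Z=0
-- IRQ taken; context saved, return-PC = 5 --

SAVED = 0x02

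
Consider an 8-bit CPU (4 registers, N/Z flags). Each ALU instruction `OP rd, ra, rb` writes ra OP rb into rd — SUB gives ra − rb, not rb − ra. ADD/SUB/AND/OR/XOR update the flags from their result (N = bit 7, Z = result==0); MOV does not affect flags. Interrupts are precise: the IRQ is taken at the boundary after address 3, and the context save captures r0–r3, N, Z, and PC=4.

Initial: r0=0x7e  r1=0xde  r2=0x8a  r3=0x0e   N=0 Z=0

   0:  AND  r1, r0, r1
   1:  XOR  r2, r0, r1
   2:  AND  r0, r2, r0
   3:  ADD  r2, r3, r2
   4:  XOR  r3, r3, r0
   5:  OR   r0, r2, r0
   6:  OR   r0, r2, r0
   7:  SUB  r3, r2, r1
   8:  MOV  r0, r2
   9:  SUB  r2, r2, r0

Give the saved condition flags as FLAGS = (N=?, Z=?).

FLAGS = (N=0, Z=0)

after  0: r0=0x7e r1=0x5e r2=0x8a r3=0x0e  N=0 Z=0
after  1: r0=0x7e r1=0x5e r2=0x20 r3=0x0e  N=0 Z=0
after  2: r0=0x20 r1=0x5e r2=0x20 r3=0x0e  N=0 Z=0
after  3: r0=0x20 r1=0x5e r2=0x2e r3=0x0e  N=0 Z=0
-- IRQ taken; context saved, return-PC = 4 --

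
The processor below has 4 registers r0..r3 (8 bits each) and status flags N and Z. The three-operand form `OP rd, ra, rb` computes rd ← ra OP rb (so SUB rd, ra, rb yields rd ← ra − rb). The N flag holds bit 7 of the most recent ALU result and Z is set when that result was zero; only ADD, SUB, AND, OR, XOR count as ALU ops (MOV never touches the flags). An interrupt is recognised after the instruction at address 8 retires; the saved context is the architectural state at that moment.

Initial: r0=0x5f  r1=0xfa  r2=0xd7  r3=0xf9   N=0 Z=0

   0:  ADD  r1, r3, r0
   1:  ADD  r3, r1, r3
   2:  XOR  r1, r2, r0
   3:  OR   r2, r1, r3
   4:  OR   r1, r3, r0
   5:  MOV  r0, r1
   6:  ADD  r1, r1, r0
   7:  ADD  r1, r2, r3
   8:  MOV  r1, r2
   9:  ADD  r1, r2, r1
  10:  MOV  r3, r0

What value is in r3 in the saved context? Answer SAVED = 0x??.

after  0: r0=0x5f r1=0x58 r2=0xd7 r3=0xf9  N=0 Z=0
after  1: r0=0x5f r1=0x58 r2=0xd7 r3=0x51  N=0 Z=0
after  2: r0=0x5f r1=0x88 r2=0xd7 r3=0x51  N=1 Z=0
after  3: r0=0x5f r1=0x88 r2=0xd9 r3=0x51  N=1 Z=0
after  4: r0=0x5f r1=0x5f r2=0xd9 r3=0x51  N=0 Z=0
after  5: r0=0x5f r1=0x5f r2=0xd9 r3=0x51  N=0 Z=0
after  6: r0=0x5f r1=0xbe r2=0xd9 r3=0x51  N=1 Z=0
after  7: r0=0x5f r1=0x2a r2=0xd9 r3=0x51  N=0 Z=0
after  8: r0=0x5f r1=0xd9 r2=0xd9 r3=0x51  N=0 Z=0
-- IRQ taken; context saved, return-PC = 9 --

SAVED = 0x51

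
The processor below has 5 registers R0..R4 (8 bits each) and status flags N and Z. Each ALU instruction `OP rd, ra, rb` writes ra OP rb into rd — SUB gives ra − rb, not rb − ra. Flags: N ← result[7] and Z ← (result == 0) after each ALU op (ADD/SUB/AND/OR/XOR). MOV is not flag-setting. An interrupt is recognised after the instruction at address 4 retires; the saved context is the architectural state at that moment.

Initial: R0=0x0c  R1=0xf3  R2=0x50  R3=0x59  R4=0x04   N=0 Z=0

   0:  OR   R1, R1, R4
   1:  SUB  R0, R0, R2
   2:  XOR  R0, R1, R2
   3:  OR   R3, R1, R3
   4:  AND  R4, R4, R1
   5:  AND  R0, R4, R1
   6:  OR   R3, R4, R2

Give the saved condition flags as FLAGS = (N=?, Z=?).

after  0: R0=0x0c R1=0xf7 R2=0x50 R3=0x59 R4=0x04  N=1 Z=0
after  1: R0=0xbc R1=0xf7 R2=0x50 R3=0x59 R4=0x04  N=1 Z=0
after  2: R0=0xa7 R1=0xf7 R2=0x50 R3=0x59 R4=0x04  N=1 Z=0
after  3: R0=0xa7 R1=0xf7 R2=0x50 R3=0xff R4=0x04  N=1 Z=0
after  4: R0=0xa7 R1=0xf7 R2=0x50 R3=0xff R4=0x04  N=0 Z=0
-- IRQ taken; context saved, return-PC = 5 --

FLAGS = (N=0, Z=0)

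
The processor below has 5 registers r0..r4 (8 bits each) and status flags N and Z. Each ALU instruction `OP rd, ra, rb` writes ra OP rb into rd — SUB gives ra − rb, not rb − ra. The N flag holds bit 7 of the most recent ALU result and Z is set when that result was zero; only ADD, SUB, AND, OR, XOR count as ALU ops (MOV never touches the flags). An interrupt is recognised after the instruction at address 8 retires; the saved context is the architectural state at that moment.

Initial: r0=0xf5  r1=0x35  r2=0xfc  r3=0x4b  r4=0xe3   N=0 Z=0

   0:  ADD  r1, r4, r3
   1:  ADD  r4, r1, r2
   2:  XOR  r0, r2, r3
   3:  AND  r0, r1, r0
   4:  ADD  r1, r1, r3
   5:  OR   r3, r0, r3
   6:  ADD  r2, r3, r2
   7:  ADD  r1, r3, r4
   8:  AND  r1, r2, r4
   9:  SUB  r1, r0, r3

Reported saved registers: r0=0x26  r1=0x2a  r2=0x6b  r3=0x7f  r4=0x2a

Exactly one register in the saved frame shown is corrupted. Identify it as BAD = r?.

BAD = r3

after  0: r0=0xf5 r1=0x2e r2=0xfc r3=0x4b r4=0xe3  N=0 Z=0
after  1: r0=0xf5 r1=0x2e r2=0xfc r3=0x4b r4=0x2a  N=0 Z=0
after  2: r0=0xb7 r1=0x2e r2=0xfc r3=0x4b r4=0x2a  N=1 Z=0
after  3: r0=0x26 r1=0x2e r2=0xfc r3=0x4b r4=0x2a  N=0 Z=0
after  4: r0=0x26 r1=0x79 r2=0xfc r3=0x4b r4=0x2a  N=0 Z=0
after  5: r0=0x26 r1=0x79 r2=0xfc r3=0x6f r4=0x2a  N=0 Z=0
after  6: r0=0x26 r1=0x79 r2=0x6b r3=0x6f r4=0x2a  N=0 Z=0
after  7: r0=0x26 r1=0x99 r2=0x6b r3=0x6f r4=0x2a  N=1 Z=0
after  8: r0=0x26 r1=0x2a r2=0x6b r3=0x6f r4=0x2a  N=0 Z=0
-- IRQ taken; context saved, return-PC = 9 --
mismatch: r3: reported 0x7f vs actual 0x6f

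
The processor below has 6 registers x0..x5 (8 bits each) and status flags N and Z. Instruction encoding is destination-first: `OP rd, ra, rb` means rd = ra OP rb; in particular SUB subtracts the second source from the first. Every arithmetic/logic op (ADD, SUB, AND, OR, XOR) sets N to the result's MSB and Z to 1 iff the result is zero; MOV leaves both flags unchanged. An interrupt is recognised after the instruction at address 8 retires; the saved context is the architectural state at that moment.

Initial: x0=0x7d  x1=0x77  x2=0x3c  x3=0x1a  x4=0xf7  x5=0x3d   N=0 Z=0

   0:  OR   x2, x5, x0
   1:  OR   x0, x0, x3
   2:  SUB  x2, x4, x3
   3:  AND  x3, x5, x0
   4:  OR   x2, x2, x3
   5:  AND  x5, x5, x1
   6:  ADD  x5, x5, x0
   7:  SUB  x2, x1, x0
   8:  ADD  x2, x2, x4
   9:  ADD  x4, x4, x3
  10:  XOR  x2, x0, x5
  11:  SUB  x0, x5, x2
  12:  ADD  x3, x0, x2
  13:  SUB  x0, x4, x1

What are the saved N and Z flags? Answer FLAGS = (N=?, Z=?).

after  0: x0=0x7d x1=0x77 x2=0x7d x3=0x1a x4=0xf7 x5=0x3d  N=0 Z=0
after  1: x0=0x7f x1=0x77 x2=0x7d x3=0x1a x4=0xf7 x5=0x3d  N=0 Z=0
after  2: x0=0x7f x1=0x77 x2=0xdd x3=0x1a x4=0xf7 x5=0x3d  N=1 Z=0
after  3: x0=0x7f x1=0x77 x2=0xdd x3=0x3d x4=0xf7 x5=0x3d  N=0 Z=0
after  4: x0=0x7f x1=0x77 x2=0xfd x3=0x3d x4=0xf7 x5=0x3d  N=1 Z=0
after  5: x0=0x7f x1=0x77 x2=0xfd x3=0x3d x4=0xf7 x5=0x35  N=0 Z=0
after  6: x0=0x7f x1=0x77 x2=0xfd x3=0x3d x4=0xf7 x5=0xb4  N=1 Z=0
after  7: x0=0x7f x1=0x77 x2=0xf8 x3=0x3d x4=0xf7 x5=0xb4  N=1 Z=0
after  8: x0=0x7f x1=0x77 x2=0xef x3=0x3d x4=0xf7 x5=0xb4  N=1 Z=0
-- IRQ taken; context saved, return-PC = 9 --

FLAGS = (N=1, Z=0)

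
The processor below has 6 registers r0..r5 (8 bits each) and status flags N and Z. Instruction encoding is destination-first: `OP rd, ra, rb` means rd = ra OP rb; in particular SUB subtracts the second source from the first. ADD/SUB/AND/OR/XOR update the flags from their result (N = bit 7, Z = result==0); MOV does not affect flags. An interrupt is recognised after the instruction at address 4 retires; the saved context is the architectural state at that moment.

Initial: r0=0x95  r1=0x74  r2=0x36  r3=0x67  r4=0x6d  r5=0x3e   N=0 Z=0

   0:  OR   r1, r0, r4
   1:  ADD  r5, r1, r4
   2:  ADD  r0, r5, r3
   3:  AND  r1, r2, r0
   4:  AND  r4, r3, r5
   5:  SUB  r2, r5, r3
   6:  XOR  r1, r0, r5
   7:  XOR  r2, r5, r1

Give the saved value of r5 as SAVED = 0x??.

after  0: r0=0x95 r1=0xfd r2=0x36 r3=0x67 r4=0x6d r5=0x3e  N=1 Z=0
after  1: r0=0x95 r1=0xfd r2=0x36 r3=0x67 r4=0x6d r5=0x6a  N=0 Z=0
after  2: r0=0xd1 r1=0xfd r2=0x36 r3=0x67 r4=0x6d r5=0x6a  N=1 Z=0
after  3: r0=0xd1 r1=0x10 r2=0x36 r3=0x67 r4=0x6d r5=0x6a  N=0 Z=0
after  4: r0=0xd1 r1=0x10 r2=0x36 r3=0x67 r4=0x62 r5=0x6a  N=0 Z=0
-- IRQ taken; context saved, return-PC = 5 --

SAVED = 0x6a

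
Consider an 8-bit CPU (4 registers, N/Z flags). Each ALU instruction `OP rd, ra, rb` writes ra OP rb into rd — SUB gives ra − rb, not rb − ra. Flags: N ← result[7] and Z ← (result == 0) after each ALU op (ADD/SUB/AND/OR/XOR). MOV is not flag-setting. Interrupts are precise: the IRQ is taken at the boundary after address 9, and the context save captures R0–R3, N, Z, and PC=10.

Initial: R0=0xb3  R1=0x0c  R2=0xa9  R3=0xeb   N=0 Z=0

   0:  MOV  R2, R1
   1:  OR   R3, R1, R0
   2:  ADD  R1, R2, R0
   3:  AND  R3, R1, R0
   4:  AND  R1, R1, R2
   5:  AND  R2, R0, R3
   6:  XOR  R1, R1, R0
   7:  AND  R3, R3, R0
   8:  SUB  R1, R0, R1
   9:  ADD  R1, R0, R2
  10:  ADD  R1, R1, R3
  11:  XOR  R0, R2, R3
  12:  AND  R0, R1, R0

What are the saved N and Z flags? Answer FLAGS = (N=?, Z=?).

FLAGS = (N=0, Z=0)

after  0: R0=0xb3 R1=0x0c R2=0x0c R3=0xeb  N=0 Z=0
after  1: R0=0xb3 R1=0x0c R2=0x0c R3=0xbf  N=1 Z=0
after  2: R0=0xb3 R1=0xbf R2=0x0c R3=0xbf  N=1 Z=0
after  3: R0=0xb3 R1=0xbf R2=0x0c R3=0xb3  N=1 Z=0
after  4: R0=0xb3 R1=0x0c R2=0x0c R3=0xb3  N=0 Z=0
after  5: R0=0xb3 R1=0x0c R2=0xb3 R3=0xb3  N=1 Z=0
after  6: R0=0xb3 R1=0xbf R2=0xb3 R3=0xb3  N=1 Z=0
after  7: R0=0xb3 R1=0xbf R2=0xb3 R3=0xb3  N=1 Z=0
after  8: R0=0xb3 R1=0xf4 R2=0xb3 R3=0xb3  N=1 Z=0
after  9: R0=0xb3 R1=0x66 R2=0xb3 R3=0xb3  N=0 Z=0
-- IRQ taken; context saved, return-PC = 10 --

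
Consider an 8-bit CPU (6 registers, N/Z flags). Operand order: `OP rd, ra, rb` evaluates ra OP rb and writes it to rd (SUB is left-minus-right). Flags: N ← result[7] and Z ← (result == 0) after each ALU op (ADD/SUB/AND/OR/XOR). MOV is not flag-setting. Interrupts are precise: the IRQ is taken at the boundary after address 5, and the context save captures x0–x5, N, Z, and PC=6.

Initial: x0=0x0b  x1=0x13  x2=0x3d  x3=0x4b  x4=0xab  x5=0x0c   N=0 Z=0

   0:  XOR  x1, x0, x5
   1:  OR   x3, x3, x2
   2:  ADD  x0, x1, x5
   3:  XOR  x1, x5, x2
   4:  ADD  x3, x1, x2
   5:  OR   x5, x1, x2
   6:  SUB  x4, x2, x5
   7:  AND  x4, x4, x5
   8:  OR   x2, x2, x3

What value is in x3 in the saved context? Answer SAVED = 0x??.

SAVED = 0x6e

after  0: x0=0x0b x1=0x07 x2=0x3d x3=0x4b x4=0xab x5=0x0c  N=0 Z=0
after  1: x0=0x0b x1=0x07 x2=0x3d x3=0x7f x4=0xab x5=0x0c  N=0 Z=0
after  2: x0=0x13 x1=0x07 x2=0x3d x3=0x7f x4=0xab x5=0x0c  N=0 Z=0
after  3: x0=0x13 x1=0x31 x2=0x3d x3=0x7f x4=0xab x5=0x0c  N=0 Z=0
after  4: x0=0x13 x1=0x31 x2=0x3d x3=0x6e x4=0xab x5=0x0c  N=0 Z=0
after  5: x0=0x13 x1=0x31 x2=0x3d x3=0x6e x4=0xab x5=0x3d  N=0 Z=0
-- IRQ taken; context saved, return-PC = 6 --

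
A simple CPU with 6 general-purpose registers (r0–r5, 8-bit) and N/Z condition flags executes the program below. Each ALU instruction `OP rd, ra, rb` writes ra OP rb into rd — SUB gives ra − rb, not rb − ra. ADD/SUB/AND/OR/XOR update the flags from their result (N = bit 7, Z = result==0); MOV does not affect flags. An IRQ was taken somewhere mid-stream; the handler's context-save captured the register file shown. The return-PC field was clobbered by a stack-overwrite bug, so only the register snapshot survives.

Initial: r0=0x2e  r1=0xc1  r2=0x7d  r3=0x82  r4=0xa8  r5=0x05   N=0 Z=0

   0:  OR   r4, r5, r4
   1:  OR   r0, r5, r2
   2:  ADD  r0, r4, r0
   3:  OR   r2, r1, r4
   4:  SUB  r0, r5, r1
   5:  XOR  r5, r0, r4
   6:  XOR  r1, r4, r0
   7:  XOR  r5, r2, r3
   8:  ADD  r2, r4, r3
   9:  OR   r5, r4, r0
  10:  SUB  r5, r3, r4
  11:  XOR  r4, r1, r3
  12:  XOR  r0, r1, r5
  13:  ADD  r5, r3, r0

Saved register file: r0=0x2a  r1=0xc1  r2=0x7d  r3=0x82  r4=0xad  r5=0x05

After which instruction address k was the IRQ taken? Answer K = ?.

K = 2

after  0: r0=0x2e r1=0xc1 r2=0x7d r3=0x82 r4=0xad r5=0x05  N=1 Z=0
after  1: r0=0x7d r1=0xc1 r2=0x7d r3=0x82 r4=0xad r5=0x05  N=0 Z=0
after  2: r0=0x2a r1=0xc1 r2=0x7d r3=0x82 r4=0xad r5=0x05  N=0 Z=0
-- IRQ taken; context saved, return-PC = 3 --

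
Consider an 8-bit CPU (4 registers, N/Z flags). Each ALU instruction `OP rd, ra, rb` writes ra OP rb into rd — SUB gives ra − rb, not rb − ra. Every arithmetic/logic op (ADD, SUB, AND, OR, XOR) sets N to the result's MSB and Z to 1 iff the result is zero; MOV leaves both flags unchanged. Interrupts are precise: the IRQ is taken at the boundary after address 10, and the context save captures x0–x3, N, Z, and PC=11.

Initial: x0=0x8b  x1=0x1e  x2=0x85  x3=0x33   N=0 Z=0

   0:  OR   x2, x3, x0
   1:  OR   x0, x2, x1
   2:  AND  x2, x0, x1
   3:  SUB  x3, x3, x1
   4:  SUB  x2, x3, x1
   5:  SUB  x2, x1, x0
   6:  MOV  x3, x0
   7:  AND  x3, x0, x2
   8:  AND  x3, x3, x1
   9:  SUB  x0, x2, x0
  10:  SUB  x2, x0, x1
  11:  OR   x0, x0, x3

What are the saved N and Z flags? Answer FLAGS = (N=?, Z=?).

FLAGS = (N=1, Z=0)

after  0: x0=0x8b x1=0x1e x2=0xbb x3=0x33  N=1 Z=0
after  1: x0=0xbf x1=0x1e x2=0xbb x3=0x33  N=1 Z=0
after  2: x0=0xbf x1=0x1e x2=0x1e x3=0x33  N=0 Z=0
after  3: x0=0xbf x1=0x1e x2=0x1e x3=0x15  N=0 Z=0
after  4: x0=0xbf x1=0x1e x2=0xf7 x3=0x15  N=1 Z=0
after  5: x0=0xbf x1=0x1e x2=0x5f x3=0x15  N=0 Z=0
after  6: x0=0xbf x1=0x1e x2=0x5f x3=0xbf  N=0 Z=0
after  7: x0=0xbf x1=0x1e x2=0x5f x3=0x1f  N=0 Z=0
after  8: x0=0xbf x1=0x1e x2=0x5f x3=0x1e  N=0 Z=0
after  9: x0=0xa0 x1=0x1e x2=0x5f x3=0x1e  N=1 Z=0
after 10: x0=0xa0 x1=0x1e x2=0x82 x3=0x1e  N=1 Z=0
-- IRQ taken; context saved, return-PC = 11 --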